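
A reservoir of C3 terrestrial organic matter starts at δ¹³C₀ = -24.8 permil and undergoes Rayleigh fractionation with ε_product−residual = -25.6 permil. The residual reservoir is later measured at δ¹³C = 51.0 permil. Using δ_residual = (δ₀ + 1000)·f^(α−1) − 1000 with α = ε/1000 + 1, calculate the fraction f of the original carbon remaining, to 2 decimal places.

α − 1 = ε/1000 = -0.0256
(δ_res + 1000)/(δ₀ + 1000) = (51.0 + 1000)/(-24.8 + 1000) = 1051.0/975.2 = 1.077728
f = 1.077728^(1/-0.0256) = exp(ln(1.077728)/-0.0256) = exp(0.07485/-0.0256)
f = exp(-2.9240) = 0.0537

0.05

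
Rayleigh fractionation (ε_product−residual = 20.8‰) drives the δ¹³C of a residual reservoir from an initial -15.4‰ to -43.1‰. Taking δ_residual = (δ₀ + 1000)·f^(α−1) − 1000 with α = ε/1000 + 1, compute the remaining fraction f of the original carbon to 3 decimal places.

α − 1 = ε/1000 = 0.0208
(δ_res + 1000)/(δ₀ + 1000) = (-43.1 + 1000)/(-15.4 + 1000) = 956.9/984.6 = 0.971867
f = 0.971867^(1/0.0208) = exp(ln(0.971867)/0.0208) = exp(-0.02854/0.0208)
f = exp(-1.3720) = 0.2536

0.254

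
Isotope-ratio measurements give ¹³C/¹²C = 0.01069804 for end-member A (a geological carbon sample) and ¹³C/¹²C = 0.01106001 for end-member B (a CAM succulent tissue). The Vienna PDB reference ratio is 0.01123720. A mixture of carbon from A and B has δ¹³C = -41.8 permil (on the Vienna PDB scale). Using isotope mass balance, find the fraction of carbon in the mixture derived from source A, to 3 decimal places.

0.808

δ_A = (0.01069804/0.01123720 − 1)×1000 = (0.952020 − 1)×1000 = -47.980 permil
δ_B = (0.01106001/0.01123720 − 1)×1000 = (0.984232 − 1)×1000 = -15.768 permil
f_A = (δ_mix − δ_B)/(δ_A − δ_B) = (-41.8 − (-15.768))/(-47.980 − (-15.768))
f_A = -26.032 / -32.212 = 0.8081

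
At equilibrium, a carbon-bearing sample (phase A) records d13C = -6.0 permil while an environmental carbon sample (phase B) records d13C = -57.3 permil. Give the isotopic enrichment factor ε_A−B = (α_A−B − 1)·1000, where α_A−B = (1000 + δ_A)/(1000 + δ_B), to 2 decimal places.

α_A−B = (1000 + -6.0) / (1000 + -57.3) = 994.0 / 942.7 = 1.054418
ε_A−B = (1.054418 − 1) × 1000 = 54.418 permil
(The approximation ε ≈ δ_A − δ_B would give 51.3 permil.)

54.42 permil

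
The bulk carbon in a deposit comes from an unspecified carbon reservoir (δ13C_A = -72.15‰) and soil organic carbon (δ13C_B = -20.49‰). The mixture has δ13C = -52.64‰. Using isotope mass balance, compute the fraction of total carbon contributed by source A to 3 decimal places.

0.622

δ_mix = f_A·δ_A + (1 − f_A)·δ_B  ⇒  f_A = (δ_mix − δ_B)/(δ_A − δ_B)
f_A = (-52.64 − (-20.49)) / (-72.15 − (-20.49))
f_A = -32.15 / -51.66 = 0.6223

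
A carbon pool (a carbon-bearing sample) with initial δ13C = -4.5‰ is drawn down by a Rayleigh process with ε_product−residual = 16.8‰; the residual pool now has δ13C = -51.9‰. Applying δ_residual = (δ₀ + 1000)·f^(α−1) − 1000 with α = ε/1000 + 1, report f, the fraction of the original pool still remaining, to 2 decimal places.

α − 1 = ε/1000 = 0.0168
(δ_res + 1000)/(δ₀ + 1000) = (-51.9 + 1000)/(-4.5 + 1000) = 948.1/995.5 = 0.952386
f = 0.952386^(1/0.0168) = exp(ln(0.952386)/0.0168) = exp(-0.04879/0.0168)
f = exp(-2.9039) = 0.0548

0.05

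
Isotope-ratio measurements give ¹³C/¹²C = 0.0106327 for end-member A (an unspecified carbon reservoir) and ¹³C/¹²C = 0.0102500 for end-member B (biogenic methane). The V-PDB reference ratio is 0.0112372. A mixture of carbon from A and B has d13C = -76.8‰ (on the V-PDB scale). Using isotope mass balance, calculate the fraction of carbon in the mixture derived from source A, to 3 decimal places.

δ_A = (0.0106327/0.0112372 − 1)×1000 = (0.946205 − 1)×1000 = -53.795‰
δ_B = (0.0102500/0.0112372 − 1)×1000 = (0.912149 − 1)×1000 = -87.851‰
f_A = (δ_mix − δ_B)/(δ_A − δ_B) = (-76.8 − (-87.851))/(-53.795 − (-87.851))
f_A = 11.051 / 34.057 = 0.3245

0.324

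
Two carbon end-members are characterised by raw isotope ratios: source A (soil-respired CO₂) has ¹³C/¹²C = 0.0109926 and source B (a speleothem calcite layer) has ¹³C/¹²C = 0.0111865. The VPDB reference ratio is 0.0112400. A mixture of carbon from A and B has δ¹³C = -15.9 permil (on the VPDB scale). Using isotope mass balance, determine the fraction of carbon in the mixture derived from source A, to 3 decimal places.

δ_A = (0.0109926/0.0112400 − 1)×1000 = (0.977989 − 1)×1000 = -22.011 permil
δ_B = (0.0111865/0.0112400 − 1)×1000 = (0.995240 − 1)×1000 = -4.760 permil
f_A = (δ_mix − δ_B)/(δ_A − δ_B) = (-15.9 − (-4.760))/(-22.011 − (-4.760))
f_A = -11.140 / -17.251 = 0.6458

0.646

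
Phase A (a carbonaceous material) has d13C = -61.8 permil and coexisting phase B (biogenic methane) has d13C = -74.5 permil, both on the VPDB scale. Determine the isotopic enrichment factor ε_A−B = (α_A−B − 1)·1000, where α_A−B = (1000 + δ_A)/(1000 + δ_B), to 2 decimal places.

13.72 permil

α_A−B = (1000 + -61.8) / (1000 + -74.5) = 938.2 / 925.5 = 1.013722
ε_A−B = (1.013722 − 1) × 1000 = 13.722 permil
(The approximation ε ≈ δ_A − δ_B would give 12.7 permil.)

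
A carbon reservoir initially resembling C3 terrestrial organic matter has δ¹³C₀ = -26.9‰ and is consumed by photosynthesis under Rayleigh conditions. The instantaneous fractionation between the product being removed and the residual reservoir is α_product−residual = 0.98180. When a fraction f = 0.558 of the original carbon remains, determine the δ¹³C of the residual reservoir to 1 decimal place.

Rayleigh residual: δ_res = (δ₀ + 1000)·f^(α−1) − 1000
α − 1 = -0.01820
f^(α−1) = 0.558^(-0.01820) = 1.010674
δ_res = (-26.9 + 1000) × 1.010674 − 1000 = 983.487 − 1000 = -16.51‰

-16.5‰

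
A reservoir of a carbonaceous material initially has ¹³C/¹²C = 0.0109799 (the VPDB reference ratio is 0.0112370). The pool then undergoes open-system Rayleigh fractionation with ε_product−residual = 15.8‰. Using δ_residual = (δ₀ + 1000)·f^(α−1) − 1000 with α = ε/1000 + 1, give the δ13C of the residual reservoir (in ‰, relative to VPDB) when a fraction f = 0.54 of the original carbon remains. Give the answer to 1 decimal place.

-32.3‰

δ₀ = (0.0109799/0.0112370 − 1)×1000 = (0.977120 − 1)×1000 = -22.880‰
α − 1 = ε/1000 = 0.0158
f^(α−1) = 0.54^(0.0158) = 0.990311
δ_res = (-22.880 + 1000) × 0.990311 − 1000 = 967.653 − 1000 = -32.35‰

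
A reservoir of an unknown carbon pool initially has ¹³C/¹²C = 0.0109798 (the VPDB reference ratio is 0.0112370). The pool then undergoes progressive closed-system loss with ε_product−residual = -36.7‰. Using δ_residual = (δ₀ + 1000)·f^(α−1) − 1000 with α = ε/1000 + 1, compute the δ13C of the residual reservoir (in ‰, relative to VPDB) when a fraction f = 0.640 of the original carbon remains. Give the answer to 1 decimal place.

δ₀ = (0.0109798/0.0112370 − 1)×1000 = (0.977111 − 1)×1000 = -22.889‰
α − 1 = ε/1000 = -0.0367
f^(α−1) = 0.640^(-0.0367) = 1.016514
δ_res = (-22.889 + 1000) × 1.016514 − 1000 = 993.247 − 1000 = -6.75‰

-6.8‰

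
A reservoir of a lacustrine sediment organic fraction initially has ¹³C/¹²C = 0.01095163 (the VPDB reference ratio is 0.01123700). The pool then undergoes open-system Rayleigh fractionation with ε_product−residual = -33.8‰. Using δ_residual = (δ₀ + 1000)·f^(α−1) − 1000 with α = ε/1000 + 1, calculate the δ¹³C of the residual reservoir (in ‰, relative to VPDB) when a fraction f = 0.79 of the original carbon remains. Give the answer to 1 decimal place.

-17.6‰

δ₀ = (0.01095163/0.01123700 − 1)×1000 = (0.974604 − 1)×1000 = -25.396‰
α − 1 = ε/1000 = -0.0338
f^(α−1) = 0.79^(-0.0338) = 1.007999
δ_res = (-25.396 + 1000) × 1.007999 − 1000 = 982.401 − 1000 = -17.60‰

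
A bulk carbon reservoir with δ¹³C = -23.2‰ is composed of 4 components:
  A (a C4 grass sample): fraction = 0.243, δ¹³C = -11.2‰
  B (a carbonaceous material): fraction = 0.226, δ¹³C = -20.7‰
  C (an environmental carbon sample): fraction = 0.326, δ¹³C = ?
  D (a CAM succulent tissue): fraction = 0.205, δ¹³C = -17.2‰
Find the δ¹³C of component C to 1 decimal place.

-37.7‰

Isotope mass balance: δ_bulk = Σ fᵢ·δᵢ.
-23.2 = 0.243×(-11.2) + 0.226×(-20.7) + 0.326×δ_C + 0.205×(-17.2)
0.326·δ_C = -23.2 − (-10.926) = -12.274
δ_C = -12.274 / 0.326 = -37.65‰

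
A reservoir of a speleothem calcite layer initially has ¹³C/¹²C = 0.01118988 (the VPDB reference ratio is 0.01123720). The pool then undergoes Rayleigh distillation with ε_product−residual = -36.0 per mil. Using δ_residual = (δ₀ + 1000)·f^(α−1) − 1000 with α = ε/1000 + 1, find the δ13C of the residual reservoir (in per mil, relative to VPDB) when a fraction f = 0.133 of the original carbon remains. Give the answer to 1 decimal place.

δ₀ = (0.01118988/0.01123720 − 1)×1000 = (0.995789 − 1)×1000 = -4.211 per mil
α − 1 = ε/1000 = -0.0360
f^(α−1) = 0.133^(-0.0360) = 1.075329
δ_res = (-4.211 + 1000) × 1.075329 − 1000 = 1070.801 − 1000 = 70.80 per mil

70.8 per mil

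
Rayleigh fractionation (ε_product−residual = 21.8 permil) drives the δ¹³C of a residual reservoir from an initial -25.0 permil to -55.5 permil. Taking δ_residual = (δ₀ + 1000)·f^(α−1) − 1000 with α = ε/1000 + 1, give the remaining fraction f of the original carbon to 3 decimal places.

α − 1 = ε/1000 = 0.0218
(δ_res + 1000)/(δ₀ + 1000) = (-55.5 + 1000)/(-25.0 + 1000) = 944.5/975.0 = 0.968718
f = 0.968718^(1/0.0218) = exp(ln(0.968718)/0.0218) = exp(-0.03178/0.0218)
f = exp(-1.4579) = 0.2327

0.233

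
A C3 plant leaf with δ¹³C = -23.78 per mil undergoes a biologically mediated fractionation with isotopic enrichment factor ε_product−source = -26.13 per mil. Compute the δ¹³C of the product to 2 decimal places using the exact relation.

-49.29 per mil

Exactly, δ_product = (δ_source + 1000)·(ε/1000 + 1) − 1000.
δ_product = (-23.78 + 1000) × (-26.13/1000 + 1) − 1000
δ_product = -49.289 per mil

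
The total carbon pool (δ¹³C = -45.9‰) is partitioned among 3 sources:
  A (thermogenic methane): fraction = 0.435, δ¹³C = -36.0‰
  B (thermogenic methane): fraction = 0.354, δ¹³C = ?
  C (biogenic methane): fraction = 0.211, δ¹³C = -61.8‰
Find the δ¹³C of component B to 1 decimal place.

Isotope mass balance: δ_bulk = Σ fᵢ·δᵢ.
-45.9 = 0.435×(-36.0) + 0.354×δ_B + 0.211×(-61.8)
0.354·δ_B = -45.9 − (-28.700) = -17.200
δ_B = -17.200 / 0.354 = -48.59‰

-48.6‰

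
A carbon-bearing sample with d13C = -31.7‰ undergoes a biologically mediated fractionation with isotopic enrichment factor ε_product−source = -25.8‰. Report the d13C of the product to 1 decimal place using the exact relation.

-56.7‰

To first order, δ_product ≈ δ_source + ε = -57.5‰.
Exactly, δ_product = (δ_source + 1000)·(ε/1000 + 1) − 1000.
δ_product = (-31.7 + 1000) × (-25.8/1000 + 1) − 1000
δ_product = -56.68‰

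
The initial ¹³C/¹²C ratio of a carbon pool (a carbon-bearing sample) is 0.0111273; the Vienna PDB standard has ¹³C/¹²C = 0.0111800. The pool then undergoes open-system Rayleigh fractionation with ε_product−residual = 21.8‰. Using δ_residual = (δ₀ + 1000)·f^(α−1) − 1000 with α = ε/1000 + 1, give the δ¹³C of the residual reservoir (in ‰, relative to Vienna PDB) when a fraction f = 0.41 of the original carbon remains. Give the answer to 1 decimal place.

-23.9‰

δ₀ = (0.0111273/0.0111800 − 1)×1000 = (0.995286 − 1)×1000 = -4.714‰
α − 1 = ε/1000 = 0.0218
f^(α−1) = 0.41^(0.0218) = 0.980751
δ_res = (-4.714 + 1000) × 0.980751 − 1000 = 976.128 − 1000 = -23.87‰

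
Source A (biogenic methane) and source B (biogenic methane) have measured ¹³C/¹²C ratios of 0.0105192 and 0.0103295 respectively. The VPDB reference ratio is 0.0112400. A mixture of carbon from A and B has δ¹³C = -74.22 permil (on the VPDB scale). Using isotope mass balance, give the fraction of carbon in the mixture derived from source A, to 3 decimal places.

δ_A = (0.0105192/0.0112400 − 1)×1000 = (0.935872 − 1)×1000 = -64.128 permil
δ_B = (0.0103295/0.0112400 − 1)×1000 = (0.918995 − 1)×1000 = -81.005 permil
f_A = (δ_mix − δ_B)/(δ_A − δ_B) = (-74.22 − (-81.005))/(-64.128 − (-81.005))
f_A = 6.785 / 16.877 = 0.4020

0.402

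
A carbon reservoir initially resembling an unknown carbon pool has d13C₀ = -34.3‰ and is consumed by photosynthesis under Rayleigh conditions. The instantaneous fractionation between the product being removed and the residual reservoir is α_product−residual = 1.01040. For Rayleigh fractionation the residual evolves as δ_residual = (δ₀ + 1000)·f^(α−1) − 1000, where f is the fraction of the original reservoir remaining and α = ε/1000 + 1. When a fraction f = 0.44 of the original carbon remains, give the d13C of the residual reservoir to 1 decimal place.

Rayleigh residual: δ_res = (δ₀ + 1000)·f^(α−1) − 1000
α − 1 = 0.01040
f^(α−1) = 0.44^(0.01040) = 0.991498
δ_res = (-34.3 + 1000) × 0.991498 − 1000 = 957.490 − 1000 = -42.51‰

-42.5‰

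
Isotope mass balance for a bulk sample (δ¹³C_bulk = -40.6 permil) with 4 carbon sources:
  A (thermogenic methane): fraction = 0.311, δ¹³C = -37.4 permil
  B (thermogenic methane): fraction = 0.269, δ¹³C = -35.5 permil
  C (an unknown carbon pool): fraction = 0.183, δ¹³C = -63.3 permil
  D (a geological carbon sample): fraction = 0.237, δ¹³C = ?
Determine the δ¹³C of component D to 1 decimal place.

Isotope mass balance: δ_bulk = Σ fᵢ·δᵢ.
-40.6 = 0.311×(-37.4) + 0.269×(-35.5) + 0.183×(-63.3) + 0.237×δ_D
0.237·δ_D = -40.6 − (-32.765) = -7.835
δ_D = -7.835 / 0.237 = -33.06 permil

-33.1 permil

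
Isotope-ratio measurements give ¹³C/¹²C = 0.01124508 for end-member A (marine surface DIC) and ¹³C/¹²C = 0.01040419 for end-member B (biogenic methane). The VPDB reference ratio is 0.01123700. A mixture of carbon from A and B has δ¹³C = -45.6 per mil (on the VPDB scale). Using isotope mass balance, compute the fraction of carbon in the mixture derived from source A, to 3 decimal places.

0.381

δ_A = (0.01124508/0.01123700 − 1)×1000 = (1.000719 − 1)×1000 = 0.719 per mil
δ_B = (0.01040419/0.01123700 − 1)×1000 = (0.925887 − 1)×1000 = -74.113 per mil
f_A = (δ_mix − δ_B)/(δ_A − δ_B) = (-45.6 − (-74.113))/(0.719 − (-74.113))
f_A = 28.513 / 74.832 = 0.3810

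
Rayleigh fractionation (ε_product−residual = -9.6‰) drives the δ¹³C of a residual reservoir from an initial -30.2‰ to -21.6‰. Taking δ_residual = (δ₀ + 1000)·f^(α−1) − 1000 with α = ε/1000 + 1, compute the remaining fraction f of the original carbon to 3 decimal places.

α − 1 = ε/1000 = -0.0096
(δ_res + 1000)/(δ₀ + 1000) = (-21.6 + 1000)/(-30.2 + 1000) = 978.4/969.8 = 1.008868
f = 1.008868^(1/-0.0096) = exp(ln(1.008868)/-0.0096) = exp(0.00883/-0.0096)
f = exp(-0.9197) = 0.3987

0.399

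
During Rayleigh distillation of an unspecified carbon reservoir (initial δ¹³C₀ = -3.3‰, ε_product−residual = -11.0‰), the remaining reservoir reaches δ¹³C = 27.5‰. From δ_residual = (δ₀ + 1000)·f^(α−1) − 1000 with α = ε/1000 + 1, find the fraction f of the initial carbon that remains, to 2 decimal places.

α − 1 = ε/1000 = -0.0110
(δ_res + 1000)/(δ₀ + 1000) = (27.5 + 1000)/(-3.3 + 1000) = 1027.5/996.7 = 1.030902
f = 1.030902^(1/-0.0110) = exp(ln(1.030902)/-0.0110) = exp(0.03043/-0.0110)
f = exp(-2.7667) = 0.0629

0.06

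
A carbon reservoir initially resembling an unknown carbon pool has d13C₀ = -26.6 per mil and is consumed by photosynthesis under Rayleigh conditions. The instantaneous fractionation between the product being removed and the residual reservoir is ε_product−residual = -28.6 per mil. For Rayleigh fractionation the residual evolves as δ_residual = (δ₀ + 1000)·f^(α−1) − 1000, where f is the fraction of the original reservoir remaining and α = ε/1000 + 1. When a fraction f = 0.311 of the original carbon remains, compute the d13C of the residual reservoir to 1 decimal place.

6.5 per mil

Rayleigh residual: δ_res = (δ₀ + 1000)·f^(α−1) − 1000
α = ε/1000 + 1 = 0.97140, so α − 1 = -0.02860
f^(α−1) = 0.311^(-0.02860) = 1.033968
δ_res = (-26.6 + 1000) × 1.033968 − 1000 = 1006.464 − 1000 = 6.46 per mil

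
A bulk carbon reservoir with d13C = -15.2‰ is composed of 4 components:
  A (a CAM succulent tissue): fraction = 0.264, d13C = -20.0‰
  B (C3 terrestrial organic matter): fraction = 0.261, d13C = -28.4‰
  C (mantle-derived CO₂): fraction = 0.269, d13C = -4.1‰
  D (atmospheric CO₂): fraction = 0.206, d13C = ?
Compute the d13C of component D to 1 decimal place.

-6.8‰

Isotope mass balance: δ_bulk = Σ fᵢ·δᵢ.
-15.2 = 0.264×(-20.0) + 0.261×(-28.4) + 0.269×(-4.1) + 0.206×δ_D
0.206·δ_D = -15.2 − (-13.795) = -1.405
δ_D = -1.405 / 0.206 = -6.82‰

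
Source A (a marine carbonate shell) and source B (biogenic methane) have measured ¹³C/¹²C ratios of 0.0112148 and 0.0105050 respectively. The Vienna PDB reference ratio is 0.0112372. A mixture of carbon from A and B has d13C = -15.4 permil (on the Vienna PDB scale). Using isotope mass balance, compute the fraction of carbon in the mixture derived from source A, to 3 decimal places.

0.788

δ_A = (0.0112148/0.0112372 − 1)×1000 = (0.998007 − 1)×1000 = -1.993 permil
δ_B = (0.0105050/0.0112372 − 1)×1000 = (0.934841 − 1)×1000 = -65.159 permil
f_A = (δ_mix − δ_B)/(δ_A − δ_B) = (-15.4 − (-65.159))/(-1.993 − (-65.159))
f_A = 49.759 / 63.165 = 0.7878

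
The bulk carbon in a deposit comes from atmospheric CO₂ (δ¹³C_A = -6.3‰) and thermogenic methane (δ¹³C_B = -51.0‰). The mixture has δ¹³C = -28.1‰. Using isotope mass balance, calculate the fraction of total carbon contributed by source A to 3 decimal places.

0.512

δ_mix = f_A·δ_A + (1 − f_A)·δ_B  ⇒  f_A = (δ_mix − δ_B)/(δ_A − δ_B)
f_A = (-28.1 − (-51.0)) / (-6.3 − (-51.0))
f_A = 22.9 / 44.7 = 0.5123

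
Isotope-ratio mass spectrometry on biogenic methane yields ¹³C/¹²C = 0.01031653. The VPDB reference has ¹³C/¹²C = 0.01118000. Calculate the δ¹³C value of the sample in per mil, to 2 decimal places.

-77.23 per mil

δ¹³C = (R_sample / R_standard − 1) × 1000
R_sample / R_standard = 0.01031653 / 0.01118000 = 0.922767
δ¹³C = (0.922767 − 1) × 1000 = -77.233 per mil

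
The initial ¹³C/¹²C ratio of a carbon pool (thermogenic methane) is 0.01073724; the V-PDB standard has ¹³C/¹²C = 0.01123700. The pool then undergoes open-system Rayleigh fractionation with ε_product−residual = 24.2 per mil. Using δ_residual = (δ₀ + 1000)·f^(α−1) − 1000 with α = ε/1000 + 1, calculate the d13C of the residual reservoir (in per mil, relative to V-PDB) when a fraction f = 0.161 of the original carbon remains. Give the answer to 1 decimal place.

-85.8 per mil

δ₀ = (0.01073724/0.01123700 − 1)×1000 = (0.955525 − 1)×1000 = -44.475 per mil
α − 1 = ε/1000 = 0.0242
f^(α−1) = 0.161^(0.0242) = 0.956765
δ_res = (-44.475 + 1000) × 0.956765 − 1000 = 914.213 − 1000 = -85.79 per mil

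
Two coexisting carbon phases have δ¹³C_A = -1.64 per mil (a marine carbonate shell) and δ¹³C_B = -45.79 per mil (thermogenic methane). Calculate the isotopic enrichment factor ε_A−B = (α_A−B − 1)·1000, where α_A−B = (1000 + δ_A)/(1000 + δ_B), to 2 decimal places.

α_A−B = (1000 + -1.64) / (1000 + -45.79) = 998.36 / 954.21 = 1.046269
ε_A−B = (1.046269 − 1) × 1000 = 46.269 per mil
(The approximation ε ≈ δ_A − δ_B would give 44.15 per mil.)

46.27 per mil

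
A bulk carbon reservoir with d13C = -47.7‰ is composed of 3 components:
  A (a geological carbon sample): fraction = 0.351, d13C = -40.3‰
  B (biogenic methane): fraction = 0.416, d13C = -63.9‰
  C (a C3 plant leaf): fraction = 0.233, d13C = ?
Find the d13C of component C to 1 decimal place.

-29.9‰

Isotope mass balance: δ_bulk = Σ fᵢ·δᵢ.
-47.7 = 0.351×(-40.3) + 0.416×(-63.9) + 0.233×δ_C
0.233·δ_C = -47.7 − (-40.728) = -6.972
δ_C = -6.972 / 0.233 = -29.92‰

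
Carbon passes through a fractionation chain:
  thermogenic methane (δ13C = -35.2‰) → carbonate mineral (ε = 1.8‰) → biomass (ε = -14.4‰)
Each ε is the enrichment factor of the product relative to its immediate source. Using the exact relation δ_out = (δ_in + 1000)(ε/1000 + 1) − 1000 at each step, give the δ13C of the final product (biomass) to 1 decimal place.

step 1: δ = (-35.20 + 1000)·(1.8/1000 + 1) − 1000 = -33.46‰
step 2: δ = (-33.46 + 1000)·(-14.4/1000 + 1) − 1000 = -47.38‰

-47.4‰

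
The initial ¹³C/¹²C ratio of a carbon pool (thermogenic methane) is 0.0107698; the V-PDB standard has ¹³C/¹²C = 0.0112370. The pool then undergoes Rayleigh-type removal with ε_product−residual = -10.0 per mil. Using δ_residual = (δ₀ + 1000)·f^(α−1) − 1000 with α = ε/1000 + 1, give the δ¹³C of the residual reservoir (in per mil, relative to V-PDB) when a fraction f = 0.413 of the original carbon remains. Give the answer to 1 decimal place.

δ₀ = (0.0107698/0.0112370 − 1)×1000 = (0.958423 − 1)×1000 = -41.577 per mil
α − 1 = ε/1000 = -0.0100
f^(α−1) = 0.413^(-0.0100) = 1.008882
δ_res = (-41.577 + 1000) × 1.008882 − 1000 = 966.936 − 1000 = -33.06 per mil

-33.1 per mil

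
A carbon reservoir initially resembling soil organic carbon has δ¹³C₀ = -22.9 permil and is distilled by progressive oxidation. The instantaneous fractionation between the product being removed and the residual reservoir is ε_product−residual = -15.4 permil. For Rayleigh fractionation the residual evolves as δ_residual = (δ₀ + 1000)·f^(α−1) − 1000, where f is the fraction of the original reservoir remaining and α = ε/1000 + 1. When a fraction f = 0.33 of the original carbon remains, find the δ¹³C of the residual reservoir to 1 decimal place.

-6.1 permil

Rayleigh residual: δ_res = (δ₀ + 1000)·f^(α−1) − 1000
α = ε/1000 + 1 = 0.98460, so α − 1 = -0.01540
f^(α−1) = 0.33^(-0.01540) = 1.017220
δ_res = (-22.9 + 1000) × 1.017220 − 1000 = 993.926 − 1000 = -6.07 permil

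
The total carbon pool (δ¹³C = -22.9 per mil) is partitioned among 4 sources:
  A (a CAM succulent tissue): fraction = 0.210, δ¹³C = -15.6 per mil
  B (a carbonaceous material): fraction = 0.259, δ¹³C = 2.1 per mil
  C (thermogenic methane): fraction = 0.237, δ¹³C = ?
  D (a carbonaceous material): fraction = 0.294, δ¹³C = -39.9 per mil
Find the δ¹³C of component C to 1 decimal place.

-35.6 per mil

Isotope mass balance: δ_bulk = Σ fᵢ·δᵢ.
-22.9 = 0.210×(-15.6) + 0.259×(2.1) + 0.237×δ_C + 0.294×(-39.9)
0.237·δ_C = -22.9 − (-14.463) = -8.437
δ_C = -8.437 / 0.237 = -35.60 per mil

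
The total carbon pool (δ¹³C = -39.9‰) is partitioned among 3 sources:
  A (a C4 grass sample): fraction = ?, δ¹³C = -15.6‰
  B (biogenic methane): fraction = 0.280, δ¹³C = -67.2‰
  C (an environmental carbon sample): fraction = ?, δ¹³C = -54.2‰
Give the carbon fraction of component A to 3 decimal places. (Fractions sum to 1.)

0.465

Let f_A and f_C be the unknown fractions; fractions sum to 1 so f_A + f_C = 0.720.
Mass balance: Σ fᵢ·δᵢ = δ_bulk ⇒ f_A·(-15.6) + f_C·(-54.2) = -39.9 − (-18.816) = -21.084
Substitute f_C = 0.720 − f_A:
f_A·(-15.6 − -54.2) = -21.084 − 0.720×(-54.2) = 17.940
f_A = 17.940 / 38.6 = 0.4648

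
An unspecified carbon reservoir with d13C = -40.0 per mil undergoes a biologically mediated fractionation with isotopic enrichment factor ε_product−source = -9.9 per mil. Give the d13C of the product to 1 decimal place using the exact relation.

-49.5 per mil

To first order, δ_product ≈ δ_source + ε = -49.9 per mil.
Exactly, δ_product = (δ_source + 1000)·(ε/1000 + 1) − 1000.
δ_product = (-40.0 + 1000) × (-9.9/1000 + 1) − 1000
δ_product = -49.50 per mil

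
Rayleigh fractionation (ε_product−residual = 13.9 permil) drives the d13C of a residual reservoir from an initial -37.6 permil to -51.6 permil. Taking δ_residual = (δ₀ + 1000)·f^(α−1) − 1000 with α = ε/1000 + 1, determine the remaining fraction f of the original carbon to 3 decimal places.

α − 1 = ε/1000 = 0.0139
(δ_res + 1000)/(δ₀ + 1000) = (-51.6 + 1000)/(-37.6 + 1000) = 948.4/962.4 = 0.985453
f = 0.985453^(1/0.0139) = exp(ln(0.985453)/0.0139) = exp(-0.01465/0.0139)
f = exp(-1.0542) = 0.3485

0.348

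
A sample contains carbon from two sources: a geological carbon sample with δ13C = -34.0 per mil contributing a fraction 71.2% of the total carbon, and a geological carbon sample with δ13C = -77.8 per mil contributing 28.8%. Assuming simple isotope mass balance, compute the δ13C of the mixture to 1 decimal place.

-46.6 per mil

δ_mix = f_A·δ_A + f_B·δ_B
δ_mix = 0.712 × (-34.0) + 0.288 × (-77.8)
δ_mix = -24.21 + -22.41 = -46.61 per mil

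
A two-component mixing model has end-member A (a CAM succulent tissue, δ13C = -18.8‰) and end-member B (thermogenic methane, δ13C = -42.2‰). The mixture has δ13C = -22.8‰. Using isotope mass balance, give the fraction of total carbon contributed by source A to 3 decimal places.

0.829

δ_mix = f_A·δ_A + (1 − f_A)·δ_B  ⇒  f_A = (δ_mix − δ_B)/(δ_A − δ_B)
f_A = (-22.8 − (-42.2)) / (-18.8 − (-42.2))
f_A = 19.4 / 23.4 = 0.8291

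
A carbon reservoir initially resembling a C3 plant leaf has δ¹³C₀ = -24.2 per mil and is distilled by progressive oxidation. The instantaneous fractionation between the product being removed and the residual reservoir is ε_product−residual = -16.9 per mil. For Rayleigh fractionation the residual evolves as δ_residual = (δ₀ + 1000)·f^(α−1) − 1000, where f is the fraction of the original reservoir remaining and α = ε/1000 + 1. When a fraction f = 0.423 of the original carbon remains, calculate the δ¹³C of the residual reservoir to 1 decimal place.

Rayleigh residual: δ_res = (δ₀ + 1000)·f^(α−1) − 1000
α = ε/1000 + 1 = 0.98310, so α − 1 = -0.01690
f^(α−1) = 0.423^(-0.01690) = 1.014647
δ_res = (-24.2 + 1000) × 1.014647 − 1000 = 990.092 − 1000 = -9.91 per mil

-9.9 per mil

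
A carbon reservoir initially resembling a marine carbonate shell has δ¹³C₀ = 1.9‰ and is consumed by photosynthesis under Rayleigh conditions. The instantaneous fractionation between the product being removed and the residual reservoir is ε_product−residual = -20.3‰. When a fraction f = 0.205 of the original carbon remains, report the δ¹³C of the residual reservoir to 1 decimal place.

Rayleigh residual: δ_res = (δ₀ + 1000)·f^(α−1) − 1000
α = ε/1000 + 1 = 0.97970, so α − 1 = -0.02030
f^(α−1) = 0.205^(-0.02030) = 1.032693
δ_res = (1.9 + 1000) × 1.032693 − 1000 = 1034.656 − 1000 = 34.66‰

34.7‰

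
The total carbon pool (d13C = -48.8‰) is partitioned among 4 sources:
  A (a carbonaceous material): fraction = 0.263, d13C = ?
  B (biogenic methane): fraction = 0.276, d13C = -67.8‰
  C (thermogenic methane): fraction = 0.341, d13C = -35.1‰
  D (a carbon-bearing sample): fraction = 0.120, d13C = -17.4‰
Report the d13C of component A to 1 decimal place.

Isotope mass balance: δ_bulk = Σ fᵢ·δᵢ.
-48.8 = 0.263×δ_A + 0.276×(-67.8) + 0.341×(-35.1) + 0.120×(-17.4)
0.263·δ_A = -48.8 − (-32.770) = -16.030
δ_A = -16.030 / 0.263 = -60.95‰

-61.0‰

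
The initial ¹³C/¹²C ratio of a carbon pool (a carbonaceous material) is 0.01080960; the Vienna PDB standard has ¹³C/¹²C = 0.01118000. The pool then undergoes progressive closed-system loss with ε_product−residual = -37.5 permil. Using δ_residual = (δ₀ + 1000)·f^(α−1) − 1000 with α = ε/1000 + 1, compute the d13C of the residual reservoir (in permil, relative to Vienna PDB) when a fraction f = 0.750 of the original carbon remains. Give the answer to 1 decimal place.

δ₀ = (0.01080960/0.01118000 − 1)×1000 = (0.966869 − 1)×1000 = -33.131 permil
α − 1 = ε/1000 = -0.0375
f^(α−1) = 0.750^(-0.0375) = 1.010846
δ_res = (-33.131 + 1000) × 1.010846 − 1000 = 977.357 − 1000 = -22.64 permil

-22.6 permil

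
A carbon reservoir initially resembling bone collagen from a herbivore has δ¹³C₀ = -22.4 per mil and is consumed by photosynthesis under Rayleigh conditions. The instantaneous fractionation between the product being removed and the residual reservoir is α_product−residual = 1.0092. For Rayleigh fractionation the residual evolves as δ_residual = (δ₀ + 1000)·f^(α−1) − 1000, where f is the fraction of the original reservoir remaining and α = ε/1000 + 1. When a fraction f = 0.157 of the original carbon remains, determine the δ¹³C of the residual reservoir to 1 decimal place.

-38.9 per mil

Rayleigh residual: δ_res = (δ₀ + 1000)·f^(α−1) − 1000
α − 1 = 0.00920
f^(α−1) = 0.157^(0.00920) = 0.983110
δ_res = (-22.4 + 1000) × 0.983110 − 1000 = 961.089 − 1000 = -38.91 per mil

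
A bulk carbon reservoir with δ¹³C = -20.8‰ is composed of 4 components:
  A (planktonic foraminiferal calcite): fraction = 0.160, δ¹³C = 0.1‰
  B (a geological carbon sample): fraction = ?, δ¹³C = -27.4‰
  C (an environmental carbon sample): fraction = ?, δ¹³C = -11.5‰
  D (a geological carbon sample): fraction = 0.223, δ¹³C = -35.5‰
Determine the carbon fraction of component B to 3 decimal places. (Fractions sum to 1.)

Let f_B and f_C be the unknown fractions; fractions sum to 1 so f_B + f_C = 0.617.
Mass balance: Σ fᵢ·δᵢ = δ_bulk ⇒ f_B·(-27.4) + f_C·(-11.5) = -20.8 − (-7.901) = -12.899
Substitute f_C = 0.617 − f_B:
f_B·(-27.4 − -11.5) = -12.899 − 0.617×(-11.5) = -5.804
f_B = -5.804 / -15.9 = 0.3650

0.365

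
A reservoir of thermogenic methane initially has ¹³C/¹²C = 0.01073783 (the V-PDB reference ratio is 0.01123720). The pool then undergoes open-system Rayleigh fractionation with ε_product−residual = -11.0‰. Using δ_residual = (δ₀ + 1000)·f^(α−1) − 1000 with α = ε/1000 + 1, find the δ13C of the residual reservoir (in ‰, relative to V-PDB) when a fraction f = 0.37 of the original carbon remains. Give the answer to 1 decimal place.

-33.9‰

δ₀ = (0.01073783/0.01123720 − 1)×1000 = (0.955561 − 1)×1000 = -44.439‰
α − 1 = ε/1000 = -0.0110
f^(α−1) = 0.37^(-0.0110) = 1.010997
δ_res = (-44.439 + 1000) × 1.010997 − 1000 = 966.069 − 1000 = -33.93‰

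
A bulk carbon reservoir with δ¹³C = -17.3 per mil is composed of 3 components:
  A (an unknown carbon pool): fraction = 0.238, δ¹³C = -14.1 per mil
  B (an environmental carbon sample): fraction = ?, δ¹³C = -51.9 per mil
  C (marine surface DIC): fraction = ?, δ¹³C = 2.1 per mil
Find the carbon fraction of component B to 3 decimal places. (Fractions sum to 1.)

Let f_B and f_C be the unknown fractions; fractions sum to 1 so f_B + f_C = 0.762.
Mass balance: Σ fᵢ·δᵢ = δ_bulk ⇒ f_B·(-51.9) + f_C·(2.1) = -17.3 − (-3.356) = -13.944
Substitute f_C = 0.762 − f_B:
f_B·(-51.9 − 2.1) = -13.944 − 0.762×(2.1) = -15.544
f_B = -15.544 / -54.0 = 0.2879

0.288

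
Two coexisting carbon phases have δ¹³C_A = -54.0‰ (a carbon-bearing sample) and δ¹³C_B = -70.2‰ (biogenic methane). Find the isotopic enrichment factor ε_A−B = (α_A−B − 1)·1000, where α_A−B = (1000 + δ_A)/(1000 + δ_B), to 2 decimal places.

α_A−B = (1000 + -54.0) / (1000 + -70.2) = 946.0 / 929.8 = 1.017423
ε_A−B = (1.017423 − 1) × 1000 = 17.423‰
(The approximation ε ≈ δ_A − δ_B would give 16.2‰.)

17.42‰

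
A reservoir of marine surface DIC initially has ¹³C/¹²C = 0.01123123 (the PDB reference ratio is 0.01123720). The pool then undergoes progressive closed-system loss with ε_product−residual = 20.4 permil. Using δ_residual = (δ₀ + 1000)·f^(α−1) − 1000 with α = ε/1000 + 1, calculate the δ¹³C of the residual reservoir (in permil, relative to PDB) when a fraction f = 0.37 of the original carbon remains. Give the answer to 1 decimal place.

δ₀ = (0.01123123/0.01123720 − 1)×1000 = (0.999469 − 1)×1000 = -0.531 permil
α − 1 = ε/1000 = 0.0204
f^(α−1) = 0.37^(0.0204) = 0.979922
δ_res = (-0.531 + 1000) × 0.979922 − 1000 = 979.401 − 1000 = -20.60 permil

-20.6 permil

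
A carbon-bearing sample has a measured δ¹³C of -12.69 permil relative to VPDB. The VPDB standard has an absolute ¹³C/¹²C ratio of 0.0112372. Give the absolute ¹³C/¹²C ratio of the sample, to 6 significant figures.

R_sample = R_standard × (δ¹³C/1000 + 1)
R_sample = 0.0112372 × (-12.69/1000 + 1) = 0.0112372 × 0.987310
R_sample = 0.0110946

0.0110946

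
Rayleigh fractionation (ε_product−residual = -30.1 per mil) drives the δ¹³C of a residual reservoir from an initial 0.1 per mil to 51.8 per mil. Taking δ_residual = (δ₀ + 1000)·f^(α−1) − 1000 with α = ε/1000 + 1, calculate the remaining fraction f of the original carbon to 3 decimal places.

0.187

α − 1 = ε/1000 = -0.0301
(δ_res + 1000)/(δ₀ + 1000) = (51.8 + 1000)/(0.1 + 1000) = 1051.8/1000.1 = 1.051695
f = 1.051695^(1/-0.0301) = exp(ln(1.051695)/-0.0301) = exp(0.05040/-0.0301)
f = exp(-1.6745) = 0.1874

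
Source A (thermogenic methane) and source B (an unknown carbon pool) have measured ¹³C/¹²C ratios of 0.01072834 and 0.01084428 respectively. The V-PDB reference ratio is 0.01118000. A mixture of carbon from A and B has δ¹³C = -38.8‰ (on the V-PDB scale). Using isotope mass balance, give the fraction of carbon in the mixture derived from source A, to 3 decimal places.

0.846

δ_A = (0.01072834/0.01118000 − 1)×1000 = (0.959601 − 1)×1000 = -40.399‰
δ_B = (0.01084428/0.01118000 − 1)×1000 = (0.969971 − 1)×1000 = -30.029‰
f_A = (δ_mix − δ_B)/(δ_A − δ_B) = (-38.8 − (-30.029))/(-40.399 − (-30.029))
f_A = -8.771 / -10.370 = 0.8458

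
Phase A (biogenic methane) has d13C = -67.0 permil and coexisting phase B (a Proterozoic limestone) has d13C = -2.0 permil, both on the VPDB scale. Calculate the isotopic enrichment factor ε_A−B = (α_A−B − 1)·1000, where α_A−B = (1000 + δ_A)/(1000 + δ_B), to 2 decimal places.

-65.13 permil

α_A−B = (1000 + -67.0) / (1000 + -2.0) = 933.0 / 998.0 = 0.934870
ε_A−B = (0.934870 − 1) × 1000 = -65.130 permil
(The approximation ε ≈ δ_A − δ_B would give -65.0 permil.)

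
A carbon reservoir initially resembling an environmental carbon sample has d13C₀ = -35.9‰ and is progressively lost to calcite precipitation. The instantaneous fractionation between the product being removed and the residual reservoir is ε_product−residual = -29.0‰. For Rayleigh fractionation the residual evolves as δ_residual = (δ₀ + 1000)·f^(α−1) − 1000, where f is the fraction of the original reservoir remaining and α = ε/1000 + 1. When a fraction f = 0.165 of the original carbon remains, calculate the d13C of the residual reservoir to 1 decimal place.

Rayleigh residual: δ_res = (δ₀ + 1000)·f^(α−1) − 1000
α = ε/1000 + 1 = 0.97100, so α − 1 = -0.02900
f^(α−1) = 0.165^(-0.02900) = 1.053642
δ_res = (-35.9 + 1000) × 1.053642 − 1000 = 1015.816 − 1000 = 15.82‰

15.8‰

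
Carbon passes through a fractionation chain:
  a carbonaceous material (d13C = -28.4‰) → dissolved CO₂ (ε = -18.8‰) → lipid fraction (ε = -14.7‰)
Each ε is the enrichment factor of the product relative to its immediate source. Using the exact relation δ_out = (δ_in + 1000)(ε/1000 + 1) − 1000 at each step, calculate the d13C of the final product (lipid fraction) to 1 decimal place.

-60.7‰

step 1: δ = (-28.40 + 1000)·(-18.8/1000 + 1) − 1000 = -46.67‰
step 2: δ = (-46.67 + 1000)·(-14.7/1000 + 1) − 1000 = -60.68‰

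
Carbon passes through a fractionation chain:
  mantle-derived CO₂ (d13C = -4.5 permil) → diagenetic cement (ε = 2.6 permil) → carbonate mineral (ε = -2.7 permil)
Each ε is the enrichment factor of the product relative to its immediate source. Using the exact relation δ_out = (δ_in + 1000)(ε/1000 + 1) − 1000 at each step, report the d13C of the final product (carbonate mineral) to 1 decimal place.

-4.6 permil

step 1: δ = (-4.50 + 1000)·(2.6/1000 + 1) − 1000 = -1.91 permil
step 2: δ = (-1.91 + 1000)·(-2.7/1000 + 1) − 1000 = -4.61 permil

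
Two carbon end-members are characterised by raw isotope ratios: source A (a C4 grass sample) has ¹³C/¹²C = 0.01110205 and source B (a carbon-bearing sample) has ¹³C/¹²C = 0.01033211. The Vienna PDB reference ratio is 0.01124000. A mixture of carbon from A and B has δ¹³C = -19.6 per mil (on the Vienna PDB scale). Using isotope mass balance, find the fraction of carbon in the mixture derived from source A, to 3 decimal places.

0.893

δ_A = (0.01110205/0.01124000 − 1)×1000 = (0.987727 − 1)×1000 = -12.273 per mil
δ_B = (0.01033211/0.01124000 − 1)×1000 = (0.919227 − 1)×1000 = -80.773 per mil
f_A = (δ_mix − δ_B)/(δ_A − δ_B) = (-19.6 − (-80.773))/(-12.273 − (-80.773))
f_A = 61.173 / 68.500 = 0.8930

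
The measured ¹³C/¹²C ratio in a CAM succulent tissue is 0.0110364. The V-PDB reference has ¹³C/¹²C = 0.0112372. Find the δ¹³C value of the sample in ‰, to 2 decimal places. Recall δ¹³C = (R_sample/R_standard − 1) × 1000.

-17.87‰

δ¹³C = (R_sample / R_standard − 1) × 1000
R_sample / R_standard = 0.0110364 / 0.0112372 = 0.982131
δ¹³C = (0.982131 − 1) × 1000 = -17.869‰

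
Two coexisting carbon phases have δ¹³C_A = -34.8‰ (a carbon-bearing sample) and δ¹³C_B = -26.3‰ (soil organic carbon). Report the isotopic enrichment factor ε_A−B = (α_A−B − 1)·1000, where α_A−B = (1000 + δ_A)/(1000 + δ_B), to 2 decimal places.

α_A−B = (1000 + -34.8) / (1000 + -26.3) = 965.2 / 973.7 = 0.991270
ε_A−B = (0.991270 − 1) × 1000 = -8.730‰
(The approximation ε ≈ δ_A − δ_B would give -8.5‰.)

-8.73‰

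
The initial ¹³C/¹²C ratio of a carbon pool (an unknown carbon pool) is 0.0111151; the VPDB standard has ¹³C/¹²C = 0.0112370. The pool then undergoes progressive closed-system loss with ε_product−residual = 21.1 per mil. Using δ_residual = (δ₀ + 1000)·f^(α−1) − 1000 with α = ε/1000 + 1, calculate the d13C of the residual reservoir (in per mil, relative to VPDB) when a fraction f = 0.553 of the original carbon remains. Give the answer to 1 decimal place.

δ₀ = (0.0111151/0.0112370 − 1)×1000 = (0.989152 − 1)×1000 = -10.848 per mil
α − 1 = ε/1000 = 0.0211
f^(α−1) = 0.553^(0.0211) = 0.987578
δ_res = (-10.848 + 1000) × 0.987578 − 1000 = 976.865 − 1000 = -23.14 per mil

-23.1 per mil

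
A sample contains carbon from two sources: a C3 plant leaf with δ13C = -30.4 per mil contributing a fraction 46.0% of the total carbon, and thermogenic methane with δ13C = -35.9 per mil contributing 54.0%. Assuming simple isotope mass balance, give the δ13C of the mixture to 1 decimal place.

-33.4 per mil

δ_mix = f_A·δ_A + f_B·δ_B
δ_mix = 0.460 × (-30.4) + 0.540 × (-35.9)
δ_mix = -13.98 + -19.39 = -33.37 per mil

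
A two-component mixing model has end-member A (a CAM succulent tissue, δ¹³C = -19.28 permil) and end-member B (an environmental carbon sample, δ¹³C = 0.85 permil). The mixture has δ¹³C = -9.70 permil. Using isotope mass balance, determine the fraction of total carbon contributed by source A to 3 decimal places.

δ_mix = f_A·δ_A + (1 − f_A)·δ_B  ⇒  f_A = (δ_mix − δ_B)/(δ_A − δ_B)
f_A = (-9.70 − (0.85)) / (-19.28 − (0.85))
f_A = -10.55 / -20.13 = 0.5241

0.524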